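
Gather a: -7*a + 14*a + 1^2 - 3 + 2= 7*a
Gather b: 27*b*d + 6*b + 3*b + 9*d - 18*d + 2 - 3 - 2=b*(27*d + 9) - 9*d - 3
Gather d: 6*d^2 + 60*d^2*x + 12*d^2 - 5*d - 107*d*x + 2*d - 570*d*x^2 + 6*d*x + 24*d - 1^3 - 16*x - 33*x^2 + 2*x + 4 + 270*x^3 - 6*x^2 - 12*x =d^2*(60*x + 18) + d*(-570*x^2 - 101*x + 21) + 270*x^3 - 39*x^2 - 26*x + 3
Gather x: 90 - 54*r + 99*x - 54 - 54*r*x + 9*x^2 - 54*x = -54*r + 9*x^2 + x*(45 - 54*r) + 36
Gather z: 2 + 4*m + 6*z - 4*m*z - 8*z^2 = 4*m - 8*z^2 + z*(6 - 4*m) + 2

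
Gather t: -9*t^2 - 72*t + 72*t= -9*t^2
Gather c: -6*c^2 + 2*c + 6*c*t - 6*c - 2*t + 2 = -6*c^2 + c*(6*t - 4) - 2*t + 2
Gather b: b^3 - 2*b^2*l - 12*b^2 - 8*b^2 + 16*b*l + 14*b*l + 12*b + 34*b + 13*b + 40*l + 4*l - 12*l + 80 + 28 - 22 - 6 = b^3 + b^2*(-2*l - 20) + b*(30*l + 59) + 32*l + 80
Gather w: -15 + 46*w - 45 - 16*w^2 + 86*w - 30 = -16*w^2 + 132*w - 90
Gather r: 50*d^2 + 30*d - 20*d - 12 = 50*d^2 + 10*d - 12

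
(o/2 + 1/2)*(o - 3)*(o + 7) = o^3/2 + 5*o^2/2 - 17*o/2 - 21/2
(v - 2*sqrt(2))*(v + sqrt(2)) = v^2 - sqrt(2)*v - 4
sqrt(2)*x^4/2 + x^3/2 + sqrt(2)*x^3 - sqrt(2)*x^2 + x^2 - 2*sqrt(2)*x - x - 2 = (x + 2)*(x - sqrt(2))*(x + sqrt(2)/2)*(sqrt(2)*x/2 + 1)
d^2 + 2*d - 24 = (d - 4)*(d + 6)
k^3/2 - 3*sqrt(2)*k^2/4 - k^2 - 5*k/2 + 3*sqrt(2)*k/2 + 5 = (k/2 + sqrt(2)/2)*(k - 2)*(k - 5*sqrt(2)/2)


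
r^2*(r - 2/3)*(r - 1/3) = r^4 - r^3 + 2*r^2/9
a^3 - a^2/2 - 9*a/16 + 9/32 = (a - 3/4)*(a - 1/2)*(a + 3/4)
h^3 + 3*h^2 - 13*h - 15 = (h - 3)*(h + 1)*(h + 5)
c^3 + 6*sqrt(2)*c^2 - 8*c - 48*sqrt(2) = (c - 2*sqrt(2))*(c + 2*sqrt(2))*(c + 6*sqrt(2))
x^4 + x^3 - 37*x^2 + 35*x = x*(x - 5)*(x - 1)*(x + 7)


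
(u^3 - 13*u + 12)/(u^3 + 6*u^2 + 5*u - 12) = (u - 3)/(u + 3)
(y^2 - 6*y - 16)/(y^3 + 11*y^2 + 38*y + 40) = (y - 8)/(y^2 + 9*y + 20)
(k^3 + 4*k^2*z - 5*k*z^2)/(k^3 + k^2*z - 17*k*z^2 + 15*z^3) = k/(k - 3*z)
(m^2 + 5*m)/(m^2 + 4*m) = (m + 5)/(m + 4)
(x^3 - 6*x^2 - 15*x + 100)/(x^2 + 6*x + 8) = (x^2 - 10*x + 25)/(x + 2)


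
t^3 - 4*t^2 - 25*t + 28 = (t - 7)*(t - 1)*(t + 4)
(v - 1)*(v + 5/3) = v^2 + 2*v/3 - 5/3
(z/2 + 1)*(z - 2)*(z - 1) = z^3/2 - z^2/2 - 2*z + 2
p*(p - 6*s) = p^2 - 6*p*s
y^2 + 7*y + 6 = (y + 1)*(y + 6)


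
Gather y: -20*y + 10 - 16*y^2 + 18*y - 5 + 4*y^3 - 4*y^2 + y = 4*y^3 - 20*y^2 - y + 5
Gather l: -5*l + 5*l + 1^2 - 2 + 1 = 0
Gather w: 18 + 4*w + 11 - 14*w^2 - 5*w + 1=-14*w^2 - w + 30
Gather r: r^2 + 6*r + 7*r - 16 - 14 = r^2 + 13*r - 30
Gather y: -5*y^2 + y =-5*y^2 + y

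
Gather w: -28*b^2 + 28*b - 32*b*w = -28*b^2 - 32*b*w + 28*b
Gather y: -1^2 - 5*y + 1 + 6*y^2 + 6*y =6*y^2 + y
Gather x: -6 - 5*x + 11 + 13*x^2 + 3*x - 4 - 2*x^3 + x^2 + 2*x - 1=-2*x^3 + 14*x^2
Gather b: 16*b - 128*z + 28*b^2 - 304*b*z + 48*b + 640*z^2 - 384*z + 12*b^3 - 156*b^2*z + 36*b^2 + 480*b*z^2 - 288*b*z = 12*b^3 + b^2*(64 - 156*z) + b*(480*z^2 - 592*z + 64) + 640*z^2 - 512*z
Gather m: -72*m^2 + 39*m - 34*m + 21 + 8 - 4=-72*m^2 + 5*m + 25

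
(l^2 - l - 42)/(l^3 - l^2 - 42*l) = 1/l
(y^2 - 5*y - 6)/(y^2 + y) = (y - 6)/y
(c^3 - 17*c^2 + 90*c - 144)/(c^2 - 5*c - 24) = (c^2 - 9*c + 18)/(c + 3)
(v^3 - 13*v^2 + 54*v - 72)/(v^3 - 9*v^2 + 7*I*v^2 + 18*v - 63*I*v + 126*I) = (v - 4)/(v + 7*I)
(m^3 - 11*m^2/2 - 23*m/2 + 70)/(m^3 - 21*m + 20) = (2*m^2 - 3*m - 35)/(2*(m^2 + 4*m - 5))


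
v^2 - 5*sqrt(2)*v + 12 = (v - 3*sqrt(2))*(v - 2*sqrt(2))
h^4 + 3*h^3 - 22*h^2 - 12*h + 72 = (h - 3)*(h - 2)*(h + 2)*(h + 6)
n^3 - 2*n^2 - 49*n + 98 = (n - 7)*(n - 2)*(n + 7)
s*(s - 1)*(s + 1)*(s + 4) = s^4 + 4*s^3 - s^2 - 4*s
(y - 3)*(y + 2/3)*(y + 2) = y^3 - y^2/3 - 20*y/3 - 4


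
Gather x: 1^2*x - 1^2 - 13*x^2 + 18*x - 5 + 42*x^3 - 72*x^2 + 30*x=42*x^3 - 85*x^2 + 49*x - 6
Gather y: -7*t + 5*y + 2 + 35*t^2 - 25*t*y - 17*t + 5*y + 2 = 35*t^2 - 24*t + y*(10 - 25*t) + 4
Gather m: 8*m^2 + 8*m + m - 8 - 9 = 8*m^2 + 9*m - 17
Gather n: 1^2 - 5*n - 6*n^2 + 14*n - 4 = -6*n^2 + 9*n - 3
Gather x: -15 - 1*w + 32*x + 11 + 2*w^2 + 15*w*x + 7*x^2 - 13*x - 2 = 2*w^2 - w + 7*x^2 + x*(15*w + 19) - 6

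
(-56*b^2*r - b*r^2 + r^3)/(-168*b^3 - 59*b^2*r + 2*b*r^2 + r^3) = r/(3*b + r)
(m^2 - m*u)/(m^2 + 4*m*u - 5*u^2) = m/(m + 5*u)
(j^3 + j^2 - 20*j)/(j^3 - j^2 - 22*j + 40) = j/(j - 2)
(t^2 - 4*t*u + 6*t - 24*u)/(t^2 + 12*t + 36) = (t - 4*u)/(t + 6)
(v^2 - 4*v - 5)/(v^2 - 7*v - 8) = (v - 5)/(v - 8)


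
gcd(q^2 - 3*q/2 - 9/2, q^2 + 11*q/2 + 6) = q + 3/2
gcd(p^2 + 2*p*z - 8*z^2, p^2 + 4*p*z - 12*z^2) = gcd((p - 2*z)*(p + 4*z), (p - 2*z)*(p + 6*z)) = -p + 2*z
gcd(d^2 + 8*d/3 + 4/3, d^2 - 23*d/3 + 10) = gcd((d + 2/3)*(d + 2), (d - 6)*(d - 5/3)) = 1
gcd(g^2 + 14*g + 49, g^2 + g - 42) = g + 7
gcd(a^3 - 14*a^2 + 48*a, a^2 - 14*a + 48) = a^2 - 14*a + 48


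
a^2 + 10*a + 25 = (a + 5)^2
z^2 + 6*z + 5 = (z + 1)*(z + 5)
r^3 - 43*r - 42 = (r - 7)*(r + 1)*(r + 6)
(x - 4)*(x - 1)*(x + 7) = x^3 + 2*x^2 - 31*x + 28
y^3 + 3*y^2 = y^2*(y + 3)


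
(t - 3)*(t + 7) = t^2 + 4*t - 21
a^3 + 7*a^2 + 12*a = a*(a + 3)*(a + 4)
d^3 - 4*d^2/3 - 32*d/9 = d*(d - 8/3)*(d + 4/3)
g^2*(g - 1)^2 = g^4 - 2*g^3 + g^2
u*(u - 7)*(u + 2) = u^3 - 5*u^2 - 14*u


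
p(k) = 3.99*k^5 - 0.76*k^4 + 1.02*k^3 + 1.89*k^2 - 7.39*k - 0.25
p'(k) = 19.95*k^4 - 3.04*k^3 + 3.06*k^2 + 3.78*k - 7.39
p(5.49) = 19393.67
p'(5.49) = 17725.66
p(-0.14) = 0.82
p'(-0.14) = -7.84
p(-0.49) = 3.55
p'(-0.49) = -7.00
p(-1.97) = -115.99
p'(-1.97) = 320.76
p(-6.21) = -38105.45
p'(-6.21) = 30484.61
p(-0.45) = 3.26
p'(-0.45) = -7.38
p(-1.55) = -28.14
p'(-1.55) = 120.57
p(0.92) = -2.57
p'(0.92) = 10.60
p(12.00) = 979026.11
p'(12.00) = 408908.69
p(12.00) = 979026.11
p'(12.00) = 408908.69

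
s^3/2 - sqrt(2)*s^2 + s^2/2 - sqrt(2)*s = s*(s/2 + 1/2)*(s - 2*sqrt(2))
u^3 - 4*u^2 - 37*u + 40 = (u - 8)*(u - 1)*(u + 5)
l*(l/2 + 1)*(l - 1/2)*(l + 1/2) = l^4/2 + l^3 - l^2/8 - l/4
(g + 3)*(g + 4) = g^2 + 7*g + 12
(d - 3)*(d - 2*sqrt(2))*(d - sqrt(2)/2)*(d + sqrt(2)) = d^4 - 3*d^3 - 3*sqrt(2)*d^3/2 - 3*d^2 + 9*sqrt(2)*d^2/2 + 2*sqrt(2)*d + 9*d - 6*sqrt(2)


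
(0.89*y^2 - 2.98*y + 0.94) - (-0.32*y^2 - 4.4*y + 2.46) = 1.21*y^2 + 1.42*y - 1.52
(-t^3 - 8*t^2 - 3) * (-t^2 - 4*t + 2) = t^5 + 12*t^4 + 30*t^3 - 13*t^2 + 12*t - 6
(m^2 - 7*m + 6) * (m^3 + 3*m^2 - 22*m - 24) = m^5 - 4*m^4 - 37*m^3 + 148*m^2 + 36*m - 144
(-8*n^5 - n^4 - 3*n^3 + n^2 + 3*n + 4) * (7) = -56*n^5 - 7*n^4 - 21*n^3 + 7*n^2 + 21*n + 28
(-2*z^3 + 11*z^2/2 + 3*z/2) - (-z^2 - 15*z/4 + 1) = -2*z^3 + 13*z^2/2 + 21*z/4 - 1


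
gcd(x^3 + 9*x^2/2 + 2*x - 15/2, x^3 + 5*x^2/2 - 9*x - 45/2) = x^2 + 11*x/2 + 15/2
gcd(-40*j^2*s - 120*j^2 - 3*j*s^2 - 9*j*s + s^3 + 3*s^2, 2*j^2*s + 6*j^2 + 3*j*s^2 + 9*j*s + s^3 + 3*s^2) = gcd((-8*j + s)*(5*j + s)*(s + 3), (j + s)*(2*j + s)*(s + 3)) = s + 3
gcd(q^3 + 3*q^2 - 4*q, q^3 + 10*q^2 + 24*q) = q^2 + 4*q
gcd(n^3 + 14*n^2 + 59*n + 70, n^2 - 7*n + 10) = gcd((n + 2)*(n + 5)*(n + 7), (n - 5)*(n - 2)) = 1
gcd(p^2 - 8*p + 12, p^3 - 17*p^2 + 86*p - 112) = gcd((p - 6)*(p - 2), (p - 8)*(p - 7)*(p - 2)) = p - 2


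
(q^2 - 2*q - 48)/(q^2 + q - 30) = (q - 8)/(q - 5)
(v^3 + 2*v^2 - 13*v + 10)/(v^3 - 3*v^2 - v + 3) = (v^2 + 3*v - 10)/(v^2 - 2*v - 3)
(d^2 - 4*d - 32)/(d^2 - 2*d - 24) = (d - 8)/(d - 6)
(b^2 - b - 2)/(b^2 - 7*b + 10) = (b + 1)/(b - 5)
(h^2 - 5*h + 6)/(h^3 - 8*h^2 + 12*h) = (h - 3)/(h*(h - 6))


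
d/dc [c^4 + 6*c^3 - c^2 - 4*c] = 4*c^3 + 18*c^2 - 2*c - 4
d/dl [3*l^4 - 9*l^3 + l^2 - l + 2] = 12*l^3 - 27*l^2 + 2*l - 1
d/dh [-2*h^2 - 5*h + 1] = -4*h - 5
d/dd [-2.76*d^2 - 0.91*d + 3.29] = -5.52*d - 0.91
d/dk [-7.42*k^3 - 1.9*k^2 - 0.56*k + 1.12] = -22.26*k^2 - 3.8*k - 0.56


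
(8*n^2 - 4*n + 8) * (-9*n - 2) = -72*n^3 + 20*n^2 - 64*n - 16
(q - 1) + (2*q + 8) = 3*q + 7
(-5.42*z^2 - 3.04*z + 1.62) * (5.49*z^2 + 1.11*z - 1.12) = -29.7558*z^4 - 22.7058*z^3 + 11.5898*z^2 + 5.203*z - 1.8144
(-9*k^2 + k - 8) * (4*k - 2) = -36*k^3 + 22*k^2 - 34*k + 16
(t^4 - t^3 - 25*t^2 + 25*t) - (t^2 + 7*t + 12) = t^4 - t^3 - 26*t^2 + 18*t - 12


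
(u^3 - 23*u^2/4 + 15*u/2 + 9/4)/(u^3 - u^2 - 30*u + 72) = (4*u^2 - 11*u - 3)/(4*(u^2 + 2*u - 24))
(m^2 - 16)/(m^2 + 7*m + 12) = (m - 4)/(m + 3)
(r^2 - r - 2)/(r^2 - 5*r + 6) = (r + 1)/(r - 3)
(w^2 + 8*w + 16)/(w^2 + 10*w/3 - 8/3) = 3*(w + 4)/(3*w - 2)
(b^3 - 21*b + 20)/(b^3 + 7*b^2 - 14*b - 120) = (b - 1)/(b + 6)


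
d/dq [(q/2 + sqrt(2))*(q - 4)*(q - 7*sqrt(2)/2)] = 3*q^2/2 - 4*q - 3*sqrt(2)*q/2 - 7 + 3*sqrt(2)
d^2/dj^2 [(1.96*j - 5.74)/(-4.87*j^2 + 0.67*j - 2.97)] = (-(1.96*j - 5.74)*(9.74*j - 0.67)*(19.48*j - 1.34) + (57.2712*j - 58.534)*(4.87*j^2 - 0.67*j + 2.97))/(4.87*j^2 - 0.67*j + 2.97)^3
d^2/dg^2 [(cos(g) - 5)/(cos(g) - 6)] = (sin(g)^2 - 6*cos(g) + 1)/(cos(g) - 6)^3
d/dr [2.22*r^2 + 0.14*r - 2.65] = 4.44*r + 0.14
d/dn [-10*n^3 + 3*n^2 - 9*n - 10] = -30*n^2 + 6*n - 9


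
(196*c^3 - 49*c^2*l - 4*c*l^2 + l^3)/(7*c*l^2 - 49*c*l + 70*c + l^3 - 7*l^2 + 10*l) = (28*c^2 - 11*c*l + l^2)/(l^2 - 7*l + 10)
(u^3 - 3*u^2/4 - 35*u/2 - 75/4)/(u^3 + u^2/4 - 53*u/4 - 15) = (u - 5)/(u - 4)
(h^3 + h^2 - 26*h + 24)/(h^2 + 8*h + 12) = (h^2 - 5*h + 4)/(h + 2)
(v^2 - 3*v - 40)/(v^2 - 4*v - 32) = (v + 5)/(v + 4)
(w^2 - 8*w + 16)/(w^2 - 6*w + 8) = (w - 4)/(w - 2)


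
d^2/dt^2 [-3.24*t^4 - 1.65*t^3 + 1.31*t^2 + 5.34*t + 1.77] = -38.88*t^2 - 9.9*t + 2.62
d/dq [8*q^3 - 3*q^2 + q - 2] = 24*q^2 - 6*q + 1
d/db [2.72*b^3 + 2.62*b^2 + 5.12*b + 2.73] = 8.16*b^2 + 5.24*b + 5.12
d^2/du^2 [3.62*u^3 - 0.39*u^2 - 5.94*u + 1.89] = 21.72*u - 0.78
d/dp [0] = 0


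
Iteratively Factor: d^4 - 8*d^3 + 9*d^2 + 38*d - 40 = (d - 5)*(d^3 - 3*d^2 - 6*d + 8) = (d - 5)*(d + 2)*(d^2 - 5*d + 4) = (d - 5)*(d - 1)*(d + 2)*(d - 4)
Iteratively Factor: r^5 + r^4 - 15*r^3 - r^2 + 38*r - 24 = (r - 1)*(r^4 + 2*r^3 - 13*r^2 - 14*r + 24) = (r - 1)^2*(r^3 + 3*r^2 - 10*r - 24) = (r - 1)^2*(r + 4)*(r^2 - r - 6) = (r - 1)^2*(r + 2)*(r + 4)*(r - 3)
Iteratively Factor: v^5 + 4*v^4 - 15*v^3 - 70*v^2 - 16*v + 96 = (v + 3)*(v^4 + v^3 - 18*v^2 - 16*v + 32) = (v - 4)*(v + 3)*(v^3 + 5*v^2 + 2*v - 8) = (v - 4)*(v + 2)*(v + 3)*(v^2 + 3*v - 4) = (v - 4)*(v + 2)*(v + 3)*(v + 4)*(v - 1)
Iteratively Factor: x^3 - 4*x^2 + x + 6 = (x - 2)*(x^2 - 2*x - 3) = (x - 2)*(x + 1)*(x - 3)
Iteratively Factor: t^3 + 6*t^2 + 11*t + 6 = (t + 2)*(t^2 + 4*t + 3) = (t + 2)*(t + 3)*(t + 1)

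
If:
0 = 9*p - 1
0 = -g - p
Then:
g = -1/9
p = 1/9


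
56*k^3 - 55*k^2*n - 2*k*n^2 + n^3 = (-8*k + n)*(-k + n)*(7*k + n)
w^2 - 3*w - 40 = (w - 8)*(w + 5)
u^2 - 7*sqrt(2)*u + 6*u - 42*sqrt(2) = (u + 6)*(u - 7*sqrt(2))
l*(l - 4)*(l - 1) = l^3 - 5*l^2 + 4*l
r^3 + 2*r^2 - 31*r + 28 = (r - 4)*(r - 1)*(r + 7)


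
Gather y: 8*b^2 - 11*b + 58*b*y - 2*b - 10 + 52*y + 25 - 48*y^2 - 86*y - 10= 8*b^2 - 13*b - 48*y^2 + y*(58*b - 34) + 5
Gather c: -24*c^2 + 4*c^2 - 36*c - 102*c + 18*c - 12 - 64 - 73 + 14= -20*c^2 - 120*c - 135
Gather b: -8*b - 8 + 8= -8*b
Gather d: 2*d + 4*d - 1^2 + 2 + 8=6*d + 9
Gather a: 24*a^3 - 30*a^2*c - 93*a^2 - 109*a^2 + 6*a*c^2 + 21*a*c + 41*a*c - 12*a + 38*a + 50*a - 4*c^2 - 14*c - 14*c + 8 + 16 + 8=24*a^3 + a^2*(-30*c - 202) + a*(6*c^2 + 62*c + 76) - 4*c^2 - 28*c + 32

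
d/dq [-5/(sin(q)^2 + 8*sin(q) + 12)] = 10*(sin(q) + 4)*cos(q)/(sin(q)^2 + 8*sin(q) + 12)^2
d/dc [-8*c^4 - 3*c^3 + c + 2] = -32*c^3 - 9*c^2 + 1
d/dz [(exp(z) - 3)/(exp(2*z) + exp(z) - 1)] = (-(exp(z) - 3)*(2*exp(z) + 1) + exp(2*z) + exp(z) - 1)*exp(z)/(exp(2*z) + exp(z) - 1)^2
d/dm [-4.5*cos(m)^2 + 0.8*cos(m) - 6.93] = (9.0*cos(m) - 0.8)*sin(m)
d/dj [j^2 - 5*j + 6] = 2*j - 5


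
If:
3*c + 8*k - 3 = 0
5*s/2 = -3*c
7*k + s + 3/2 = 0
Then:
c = 55/51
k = -1/34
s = -22/17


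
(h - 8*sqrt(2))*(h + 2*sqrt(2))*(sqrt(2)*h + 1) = sqrt(2)*h^3 - 11*h^2 - 38*sqrt(2)*h - 32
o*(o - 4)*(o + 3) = o^3 - o^2 - 12*o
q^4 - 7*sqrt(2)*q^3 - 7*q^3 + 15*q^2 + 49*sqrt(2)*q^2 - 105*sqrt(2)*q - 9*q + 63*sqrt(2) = (q - 3)^2*(q - 1)*(q - 7*sqrt(2))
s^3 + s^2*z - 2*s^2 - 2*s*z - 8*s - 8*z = (s - 4)*(s + 2)*(s + z)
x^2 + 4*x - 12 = (x - 2)*(x + 6)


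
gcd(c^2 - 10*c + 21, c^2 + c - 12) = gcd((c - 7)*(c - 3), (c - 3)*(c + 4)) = c - 3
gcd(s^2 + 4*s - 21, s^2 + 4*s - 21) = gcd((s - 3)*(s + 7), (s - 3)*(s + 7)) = s^2 + 4*s - 21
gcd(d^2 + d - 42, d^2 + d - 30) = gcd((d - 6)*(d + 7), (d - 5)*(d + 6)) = 1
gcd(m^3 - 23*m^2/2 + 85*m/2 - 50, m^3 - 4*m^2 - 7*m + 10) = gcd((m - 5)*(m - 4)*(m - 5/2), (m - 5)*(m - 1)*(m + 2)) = m - 5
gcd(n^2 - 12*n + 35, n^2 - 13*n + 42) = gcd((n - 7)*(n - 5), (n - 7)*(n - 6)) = n - 7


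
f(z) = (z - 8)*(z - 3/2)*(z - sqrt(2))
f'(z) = (z - 8)*(z - 3/2) + (z - 8)*(z - sqrt(2)) + (z - 3/2)*(z - sqrt(2)) = 3*z^2 - 19*z - 2*sqrt(2)*z + 12 + 19*sqrt(2)/2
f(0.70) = -4.17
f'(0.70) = 11.63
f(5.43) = -40.56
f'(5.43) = -4.64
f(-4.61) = -464.15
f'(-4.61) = 189.82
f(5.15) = -38.86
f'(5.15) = -7.41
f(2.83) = -9.74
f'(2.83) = -12.31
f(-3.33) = -259.62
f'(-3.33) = 131.39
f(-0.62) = -37.17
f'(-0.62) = 40.12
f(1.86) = -0.99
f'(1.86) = -4.79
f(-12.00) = -3621.84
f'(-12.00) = 719.38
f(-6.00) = -778.49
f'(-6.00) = 264.41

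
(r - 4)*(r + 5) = r^2 + r - 20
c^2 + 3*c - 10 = (c - 2)*(c + 5)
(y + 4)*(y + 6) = y^2 + 10*y + 24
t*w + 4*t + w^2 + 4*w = (t + w)*(w + 4)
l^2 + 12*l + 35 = (l + 5)*(l + 7)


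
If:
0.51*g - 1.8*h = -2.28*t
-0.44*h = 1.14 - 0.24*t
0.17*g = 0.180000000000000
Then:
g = 1.06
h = -4.78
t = -4.01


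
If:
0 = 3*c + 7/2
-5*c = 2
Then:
No Solution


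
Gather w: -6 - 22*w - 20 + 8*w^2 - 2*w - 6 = 8*w^2 - 24*w - 32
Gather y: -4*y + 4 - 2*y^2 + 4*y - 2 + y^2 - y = -y^2 - y + 2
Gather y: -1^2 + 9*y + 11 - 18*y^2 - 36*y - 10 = -18*y^2 - 27*y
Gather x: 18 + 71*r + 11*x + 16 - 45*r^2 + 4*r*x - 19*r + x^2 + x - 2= -45*r^2 + 52*r + x^2 + x*(4*r + 12) + 32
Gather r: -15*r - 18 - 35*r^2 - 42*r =-35*r^2 - 57*r - 18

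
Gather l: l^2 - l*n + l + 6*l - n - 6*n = l^2 + l*(7 - n) - 7*n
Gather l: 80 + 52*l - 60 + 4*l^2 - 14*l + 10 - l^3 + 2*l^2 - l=-l^3 + 6*l^2 + 37*l + 30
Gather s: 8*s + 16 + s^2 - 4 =s^2 + 8*s + 12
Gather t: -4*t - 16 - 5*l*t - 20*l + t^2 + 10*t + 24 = -20*l + t^2 + t*(6 - 5*l) + 8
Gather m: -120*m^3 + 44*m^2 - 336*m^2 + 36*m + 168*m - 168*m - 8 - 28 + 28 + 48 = -120*m^3 - 292*m^2 + 36*m + 40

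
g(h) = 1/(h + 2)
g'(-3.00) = -1.00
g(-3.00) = -1.00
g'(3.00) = -0.04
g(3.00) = 0.20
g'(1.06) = -0.11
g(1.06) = 0.33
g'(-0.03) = -0.26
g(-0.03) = 0.51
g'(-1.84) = -39.06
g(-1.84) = 6.25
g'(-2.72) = -1.93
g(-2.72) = -1.39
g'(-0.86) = -0.77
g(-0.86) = 0.88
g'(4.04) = -0.03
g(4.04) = 0.17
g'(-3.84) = -0.30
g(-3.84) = -0.54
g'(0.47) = -0.16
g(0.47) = 0.40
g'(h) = -1/(h + 2)^2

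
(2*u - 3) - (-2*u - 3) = 4*u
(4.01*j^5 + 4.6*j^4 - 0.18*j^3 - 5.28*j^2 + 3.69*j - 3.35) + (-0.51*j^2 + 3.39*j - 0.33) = 4.01*j^5 + 4.6*j^4 - 0.18*j^3 - 5.79*j^2 + 7.08*j - 3.68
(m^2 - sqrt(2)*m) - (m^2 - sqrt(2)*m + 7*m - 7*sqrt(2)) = -7*m + 7*sqrt(2)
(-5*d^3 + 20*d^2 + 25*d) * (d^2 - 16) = -5*d^5 + 20*d^4 + 105*d^3 - 320*d^2 - 400*d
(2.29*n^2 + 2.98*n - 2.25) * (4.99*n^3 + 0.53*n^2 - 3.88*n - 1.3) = 11.4271*n^5 + 16.0839*n^4 - 18.5333*n^3 - 15.7319*n^2 + 4.856*n + 2.925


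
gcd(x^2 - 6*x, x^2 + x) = x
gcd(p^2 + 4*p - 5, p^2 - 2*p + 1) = p - 1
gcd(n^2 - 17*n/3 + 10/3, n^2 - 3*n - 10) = n - 5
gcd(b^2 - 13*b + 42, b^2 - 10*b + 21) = b - 7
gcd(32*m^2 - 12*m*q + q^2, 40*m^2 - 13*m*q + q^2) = -8*m + q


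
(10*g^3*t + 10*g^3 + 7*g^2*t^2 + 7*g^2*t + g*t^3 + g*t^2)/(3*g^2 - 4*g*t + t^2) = g*(10*g^2*t + 10*g^2 + 7*g*t^2 + 7*g*t + t^3 + t^2)/(3*g^2 - 4*g*t + t^2)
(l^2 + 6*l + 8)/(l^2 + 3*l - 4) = (l + 2)/(l - 1)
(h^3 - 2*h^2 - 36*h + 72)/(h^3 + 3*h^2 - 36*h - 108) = (h - 2)/(h + 3)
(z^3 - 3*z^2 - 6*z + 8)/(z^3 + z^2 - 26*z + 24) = (z + 2)/(z + 6)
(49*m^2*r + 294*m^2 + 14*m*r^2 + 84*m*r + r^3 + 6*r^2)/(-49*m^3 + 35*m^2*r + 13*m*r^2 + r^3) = (r + 6)/(-m + r)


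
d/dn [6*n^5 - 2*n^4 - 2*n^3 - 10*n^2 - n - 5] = 30*n^4 - 8*n^3 - 6*n^2 - 20*n - 1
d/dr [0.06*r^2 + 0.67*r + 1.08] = 0.12*r + 0.67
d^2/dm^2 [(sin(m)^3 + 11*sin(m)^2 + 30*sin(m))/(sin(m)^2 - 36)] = (-sin(m)^4 + 18*sin(m)^3 - 174*sin(m)^2 - 180*sin(m) + 132)/(sin(m) - 6)^3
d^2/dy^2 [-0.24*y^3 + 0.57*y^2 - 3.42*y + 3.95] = 1.14 - 1.44*y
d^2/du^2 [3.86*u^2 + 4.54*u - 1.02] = 7.72000000000000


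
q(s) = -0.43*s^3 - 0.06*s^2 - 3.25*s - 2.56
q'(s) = -1.29*s^2 - 0.12*s - 3.25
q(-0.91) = 0.67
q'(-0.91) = -4.21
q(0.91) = -5.89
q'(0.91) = -4.43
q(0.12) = -2.95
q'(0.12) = -3.28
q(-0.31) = -1.55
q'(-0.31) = -3.34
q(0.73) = -5.13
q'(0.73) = -4.03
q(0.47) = -4.15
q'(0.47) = -3.59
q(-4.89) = 62.18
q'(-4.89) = -33.51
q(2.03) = -13.00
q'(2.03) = -8.81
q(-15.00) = 1483.94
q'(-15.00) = -291.70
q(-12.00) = 770.84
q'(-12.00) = -187.57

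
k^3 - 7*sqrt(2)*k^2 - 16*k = k*(k - 8*sqrt(2))*(k + sqrt(2))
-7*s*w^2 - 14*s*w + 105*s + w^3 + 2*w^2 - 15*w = (-7*s + w)*(w - 3)*(w + 5)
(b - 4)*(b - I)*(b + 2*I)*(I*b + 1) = I*b^4 - 4*I*b^3 + 3*I*b^2 + 2*b - 12*I*b - 8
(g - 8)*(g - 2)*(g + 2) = g^3 - 8*g^2 - 4*g + 32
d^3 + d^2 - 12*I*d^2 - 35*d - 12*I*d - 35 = (d + 1)*(d - 7*I)*(d - 5*I)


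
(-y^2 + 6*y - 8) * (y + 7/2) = -y^3 + 5*y^2/2 + 13*y - 28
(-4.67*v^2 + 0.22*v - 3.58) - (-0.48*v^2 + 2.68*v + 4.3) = -4.19*v^2 - 2.46*v - 7.88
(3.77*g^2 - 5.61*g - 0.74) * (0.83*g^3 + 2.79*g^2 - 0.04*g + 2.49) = 3.1291*g^5 + 5.862*g^4 - 16.4169*g^3 + 7.5471*g^2 - 13.9393*g - 1.8426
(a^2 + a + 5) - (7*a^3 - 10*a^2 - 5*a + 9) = -7*a^3 + 11*a^2 + 6*a - 4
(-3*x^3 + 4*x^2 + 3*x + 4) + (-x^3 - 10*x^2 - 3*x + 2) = -4*x^3 - 6*x^2 + 6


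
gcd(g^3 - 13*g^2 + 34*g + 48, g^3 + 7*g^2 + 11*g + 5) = g + 1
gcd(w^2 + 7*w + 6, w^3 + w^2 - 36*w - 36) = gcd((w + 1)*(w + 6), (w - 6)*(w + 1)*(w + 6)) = w^2 + 7*w + 6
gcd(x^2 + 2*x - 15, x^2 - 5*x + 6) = x - 3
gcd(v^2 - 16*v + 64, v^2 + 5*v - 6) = 1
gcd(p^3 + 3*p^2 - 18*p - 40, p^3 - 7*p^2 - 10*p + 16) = p + 2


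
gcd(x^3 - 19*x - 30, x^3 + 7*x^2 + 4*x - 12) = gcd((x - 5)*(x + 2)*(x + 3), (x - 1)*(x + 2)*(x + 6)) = x + 2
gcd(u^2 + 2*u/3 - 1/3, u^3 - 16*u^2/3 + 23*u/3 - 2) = u - 1/3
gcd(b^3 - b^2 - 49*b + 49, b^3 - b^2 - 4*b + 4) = b - 1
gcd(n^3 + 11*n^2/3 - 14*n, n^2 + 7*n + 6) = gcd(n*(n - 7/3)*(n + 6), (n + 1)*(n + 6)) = n + 6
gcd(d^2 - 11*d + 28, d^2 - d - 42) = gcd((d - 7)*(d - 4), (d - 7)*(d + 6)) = d - 7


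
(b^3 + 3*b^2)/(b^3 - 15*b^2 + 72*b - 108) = b^2*(b + 3)/(b^3 - 15*b^2 + 72*b - 108)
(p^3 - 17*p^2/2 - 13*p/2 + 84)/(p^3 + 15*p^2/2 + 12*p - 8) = (2*p^3 - 17*p^2 - 13*p + 168)/(2*p^3 + 15*p^2 + 24*p - 16)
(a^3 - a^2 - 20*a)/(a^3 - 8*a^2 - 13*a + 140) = a/(a - 7)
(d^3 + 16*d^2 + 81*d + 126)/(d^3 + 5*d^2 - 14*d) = (d^2 + 9*d + 18)/(d*(d - 2))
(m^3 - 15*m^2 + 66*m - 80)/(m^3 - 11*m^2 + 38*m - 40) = (m - 8)/(m - 4)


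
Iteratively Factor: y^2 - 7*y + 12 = (y - 4)*(y - 3)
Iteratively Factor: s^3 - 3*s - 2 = (s + 1)*(s^2 - s - 2) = (s + 1)^2*(s - 2)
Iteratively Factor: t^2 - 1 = (t - 1)*(t + 1)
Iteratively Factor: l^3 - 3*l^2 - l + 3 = (l - 3)*(l^2 - 1) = (l - 3)*(l - 1)*(l + 1)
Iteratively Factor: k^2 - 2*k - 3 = (k + 1)*(k - 3)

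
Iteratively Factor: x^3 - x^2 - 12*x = (x - 4)*(x^2 + 3*x) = x*(x - 4)*(x + 3)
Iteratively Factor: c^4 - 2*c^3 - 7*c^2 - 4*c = (c - 4)*(c^3 + 2*c^2 + c) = (c - 4)*(c + 1)*(c^2 + c) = (c - 4)*(c + 1)^2*(c)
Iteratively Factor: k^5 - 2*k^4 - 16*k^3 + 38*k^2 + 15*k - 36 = (k - 3)*(k^4 + k^3 - 13*k^2 - k + 12) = (k - 3)^2*(k^3 + 4*k^2 - k - 4) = (k - 3)^2*(k + 4)*(k^2 - 1) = (k - 3)^2*(k + 1)*(k + 4)*(k - 1)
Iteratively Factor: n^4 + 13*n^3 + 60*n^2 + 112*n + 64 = (n + 4)*(n^3 + 9*n^2 + 24*n + 16) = (n + 4)^2*(n^2 + 5*n + 4) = (n + 4)^3*(n + 1)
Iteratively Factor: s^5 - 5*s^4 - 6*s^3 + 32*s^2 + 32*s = (s - 4)*(s^4 - s^3 - 10*s^2 - 8*s) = (s - 4)*(s + 2)*(s^3 - 3*s^2 - 4*s) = (s - 4)*(s + 1)*(s + 2)*(s^2 - 4*s) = s*(s - 4)*(s + 1)*(s + 2)*(s - 4)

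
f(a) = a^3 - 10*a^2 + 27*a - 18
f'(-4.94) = 199.01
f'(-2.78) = 105.79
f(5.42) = -6.20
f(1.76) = 4.00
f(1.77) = 4.01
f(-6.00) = -756.00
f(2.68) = 1.78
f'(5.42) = 6.73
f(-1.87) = -110.00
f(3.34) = -2.12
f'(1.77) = 1.00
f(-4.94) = -515.97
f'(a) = 3*a^2 - 20*a + 27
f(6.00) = 0.00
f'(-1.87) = 74.89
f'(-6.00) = 255.00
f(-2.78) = -191.83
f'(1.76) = 1.09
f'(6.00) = 15.00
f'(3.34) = -6.33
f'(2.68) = -5.05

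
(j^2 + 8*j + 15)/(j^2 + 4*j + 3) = (j + 5)/(j + 1)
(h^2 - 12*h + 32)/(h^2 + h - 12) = (h^2 - 12*h + 32)/(h^2 + h - 12)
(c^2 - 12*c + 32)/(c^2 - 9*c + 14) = (c^2 - 12*c + 32)/(c^2 - 9*c + 14)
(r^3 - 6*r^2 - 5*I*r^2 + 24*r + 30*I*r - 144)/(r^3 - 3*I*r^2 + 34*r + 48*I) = (r - 6)/(r + 2*I)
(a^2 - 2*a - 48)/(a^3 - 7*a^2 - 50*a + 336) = (a + 6)/(a^2 + a - 42)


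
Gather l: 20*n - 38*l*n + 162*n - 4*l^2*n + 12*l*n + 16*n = -4*l^2*n - 26*l*n + 198*n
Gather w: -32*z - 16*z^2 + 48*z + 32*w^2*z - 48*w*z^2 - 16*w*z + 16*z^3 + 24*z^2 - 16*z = 32*w^2*z + w*(-48*z^2 - 16*z) + 16*z^3 + 8*z^2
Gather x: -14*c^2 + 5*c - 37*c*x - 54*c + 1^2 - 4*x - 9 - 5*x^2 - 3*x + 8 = -14*c^2 - 49*c - 5*x^2 + x*(-37*c - 7)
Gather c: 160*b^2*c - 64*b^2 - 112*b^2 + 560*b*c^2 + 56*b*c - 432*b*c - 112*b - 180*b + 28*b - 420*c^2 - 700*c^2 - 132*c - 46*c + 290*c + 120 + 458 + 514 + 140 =-176*b^2 - 264*b + c^2*(560*b - 1120) + c*(160*b^2 - 376*b + 112) + 1232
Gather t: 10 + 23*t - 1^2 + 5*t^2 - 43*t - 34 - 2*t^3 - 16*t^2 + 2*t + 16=-2*t^3 - 11*t^2 - 18*t - 9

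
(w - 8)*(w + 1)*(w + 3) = w^3 - 4*w^2 - 29*w - 24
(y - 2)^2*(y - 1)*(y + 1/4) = y^4 - 19*y^3/4 + 27*y^2/4 - 2*y - 1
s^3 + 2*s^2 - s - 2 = (s - 1)*(s + 1)*(s + 2)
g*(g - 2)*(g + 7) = g^3 + 5*g^2 - 14*g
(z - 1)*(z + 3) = z^2 + 2*z - 3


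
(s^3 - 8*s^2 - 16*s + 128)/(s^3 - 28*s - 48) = (s^2 - 12*s + 32)/(s^2 - 4*s - 12)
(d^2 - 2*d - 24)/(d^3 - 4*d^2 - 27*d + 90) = (d + 4)/(d^2 + 2*d - 15)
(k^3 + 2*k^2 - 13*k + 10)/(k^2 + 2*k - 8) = (k^2 + 4*k - 5)/(k + 4)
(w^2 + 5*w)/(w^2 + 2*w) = (w + 5)/(w + 2)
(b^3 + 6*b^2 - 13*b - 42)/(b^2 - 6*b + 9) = (b^2 + 9*b + 14)/(b - 3)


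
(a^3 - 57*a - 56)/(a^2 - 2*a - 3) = (a^2 - a - 56)/(a - 3)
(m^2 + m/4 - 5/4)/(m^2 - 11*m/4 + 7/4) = (4*m + 5)/(4*m - 7)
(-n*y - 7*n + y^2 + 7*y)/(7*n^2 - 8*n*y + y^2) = (y + 7)/(-7*n + y)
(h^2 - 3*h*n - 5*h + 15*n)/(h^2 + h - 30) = (h - 3*n)/(h + 6)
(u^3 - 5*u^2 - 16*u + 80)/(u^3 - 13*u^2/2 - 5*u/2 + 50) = 2*(u + 4)/(2*u + 5)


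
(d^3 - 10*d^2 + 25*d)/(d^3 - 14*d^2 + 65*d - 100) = d/(d - 4)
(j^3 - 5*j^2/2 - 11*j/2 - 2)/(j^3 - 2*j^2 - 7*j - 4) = (j + 1/2)/(j + 1)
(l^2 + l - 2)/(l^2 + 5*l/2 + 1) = 2*(l - 1)/(2*l + 1)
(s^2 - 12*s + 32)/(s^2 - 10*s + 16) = (s - 4)/(s - 2)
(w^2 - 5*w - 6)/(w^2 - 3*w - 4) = (w - 6)/(w - 4)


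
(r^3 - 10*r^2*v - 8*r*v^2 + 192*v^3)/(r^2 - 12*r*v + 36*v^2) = (r^2 - 4*r*v - 32*v^2)/(r - 6*v)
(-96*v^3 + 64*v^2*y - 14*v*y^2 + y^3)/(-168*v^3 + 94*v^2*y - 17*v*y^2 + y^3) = (-4*v + y)/(-7*v + y)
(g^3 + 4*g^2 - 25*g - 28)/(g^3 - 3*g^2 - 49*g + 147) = (g^2 - 3*g - 4)/(g^2 - 10*g + 21)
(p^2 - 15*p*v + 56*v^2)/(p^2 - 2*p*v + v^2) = (p^2 - 15*p*v + 56*v^2)/(p^2 - 2*p*v + v^2)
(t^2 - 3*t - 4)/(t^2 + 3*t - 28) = (t + 1)/(t + 7)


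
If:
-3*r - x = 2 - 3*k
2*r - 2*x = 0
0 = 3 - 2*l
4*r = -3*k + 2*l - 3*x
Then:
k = 26/33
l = 3/2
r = 1/11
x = 1/11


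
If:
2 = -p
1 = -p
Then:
No Solution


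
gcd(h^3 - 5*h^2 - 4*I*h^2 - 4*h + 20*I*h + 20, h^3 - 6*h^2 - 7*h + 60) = h - 5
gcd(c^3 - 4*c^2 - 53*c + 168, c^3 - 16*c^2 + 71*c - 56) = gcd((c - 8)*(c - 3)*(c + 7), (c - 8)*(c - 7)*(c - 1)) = c - 8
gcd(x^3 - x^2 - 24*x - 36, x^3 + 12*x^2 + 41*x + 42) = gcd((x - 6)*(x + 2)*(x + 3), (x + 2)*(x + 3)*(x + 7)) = x^2 + 5*x + 6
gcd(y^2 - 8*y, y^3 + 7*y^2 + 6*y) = y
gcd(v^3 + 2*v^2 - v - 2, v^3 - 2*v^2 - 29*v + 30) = v - 1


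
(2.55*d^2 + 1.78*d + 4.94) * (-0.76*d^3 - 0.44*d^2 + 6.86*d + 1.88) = -1.938*d^5 - 2.4748*d^4 + 12.9554*d^3 + 14.8312*d^2 + 37.2348*d + 9.2872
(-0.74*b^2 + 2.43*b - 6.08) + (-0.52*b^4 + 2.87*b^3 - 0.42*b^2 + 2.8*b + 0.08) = -0.52*b^4 + 2.87*b^3 - 1.16*b^2 + 5.23*b - 6.0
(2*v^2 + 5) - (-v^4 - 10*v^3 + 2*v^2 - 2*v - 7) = v^4 + 10*v^3 + 2*v + 12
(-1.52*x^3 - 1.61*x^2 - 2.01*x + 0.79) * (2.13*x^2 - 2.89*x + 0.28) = -3.2376*x^5 + 0.9635*x^4 - 0.0539999999999985*x^3 + 7.0408*x^2 - 2.8459*x + 0.2212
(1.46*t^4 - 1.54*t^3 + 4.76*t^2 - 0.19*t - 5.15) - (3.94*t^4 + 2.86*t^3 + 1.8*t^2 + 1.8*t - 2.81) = -2.48*t^4 - 4.4*t^3 + 2.96*t^2 - 1.99*t - 2.34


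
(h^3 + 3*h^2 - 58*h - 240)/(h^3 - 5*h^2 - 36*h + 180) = (h^2 - 3*h - 40)/(h^2 - 11*h + 30)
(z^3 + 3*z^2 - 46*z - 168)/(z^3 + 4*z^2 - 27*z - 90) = (z^2 - 3*z - 28)/(z^2 - 2*z - 15)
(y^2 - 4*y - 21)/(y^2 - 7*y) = (y + 3)/y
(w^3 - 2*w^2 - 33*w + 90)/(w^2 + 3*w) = (w^3 - 2*w^2 - 33*w + 90)/(w*(w + 3))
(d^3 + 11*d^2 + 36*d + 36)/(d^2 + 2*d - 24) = (d^2 + 5*d + 6)/(d - 4)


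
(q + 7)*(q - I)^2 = q^3 + 7*q^2 - 2*I*q^2 - q - 14*I*q - 7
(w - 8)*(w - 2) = w^2 - 10*w + 16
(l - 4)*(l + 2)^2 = l^3 - 12*l - 16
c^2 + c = c*(c + 1)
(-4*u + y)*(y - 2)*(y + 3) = -4*u*y^2 - 4*u*y + 24*u + y^3 + y^2 - 6*y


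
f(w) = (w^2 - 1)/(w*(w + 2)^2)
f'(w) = 2/(w + 2)^2 - 2*(w^2 - 1)/(w*(w + 2)^3) - (w^2 - 1)/(w^2*(w + 2)^2) = (-w^3 + 2*w^2 + 3*w + 2)/(w^2*(w^3 + 6*w^2 + 12*w + 8))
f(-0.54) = 0.62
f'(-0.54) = 1.23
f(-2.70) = -4.75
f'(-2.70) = -11.26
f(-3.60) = -1.30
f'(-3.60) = -1.20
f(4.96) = 0.10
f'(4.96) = -0.01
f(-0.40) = 0.82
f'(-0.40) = 1.81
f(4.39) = 0.10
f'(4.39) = -0.01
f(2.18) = 0.10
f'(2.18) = 0.02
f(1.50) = 0.07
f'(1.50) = 0.08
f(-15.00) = -0.09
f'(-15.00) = -0.00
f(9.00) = 0.07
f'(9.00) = 0.00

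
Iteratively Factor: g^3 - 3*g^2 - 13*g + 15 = (g - 5)*(g^2 + 2*g - 3) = (g - 5)*(g + 3)*(g - 1)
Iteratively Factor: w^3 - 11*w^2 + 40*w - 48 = (w - 4)*(w^2 - 7*w + 12) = (w - 4)^2*(w - 3)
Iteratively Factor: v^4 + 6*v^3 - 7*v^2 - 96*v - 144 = (v + 4)*(v^3 + 2*v^2 - 15*v - 36) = (v + 3)*(v + 4)*(v^2 - v - 12) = (v - 4)*(v + 3)*(v + 4)*(v + 3)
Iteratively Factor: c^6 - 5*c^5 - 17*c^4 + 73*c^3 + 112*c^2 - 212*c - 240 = (c + 2)*(c^5 - 7*c^4 - 3*c^3 + 79*c^2 - 46*c - 120) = (c - 4)*(c + 2)*(c^4 - 3*c^3 - 15*c^2 + 19*c + 30) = (c - 5)*(c - 4)*(c + 2)*(c^3 + 2*c^2 - 5*c - 6) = (c - 5)*(c - 4)*(c - 2)*(c + 2)*(c^2 + 4*c + 3) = (c - 5)*(c - 4)*(c - 2)*(c + 2)*(c + 3)*(c + 1)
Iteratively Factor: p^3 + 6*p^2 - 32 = (p + 4)*(p^2 + 2*p - 8) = (p - 2)*(p + 4)*(p + 4)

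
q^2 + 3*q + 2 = (q + 1)*(q + 2)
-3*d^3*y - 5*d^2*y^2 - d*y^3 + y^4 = y*(-3*d + y)*(d + y)^2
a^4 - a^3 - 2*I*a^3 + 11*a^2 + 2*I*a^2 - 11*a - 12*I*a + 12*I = (a - 1)*(a - 4*I)*(a - I)*(a + 3*I)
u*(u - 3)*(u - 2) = u^3 - 5*u^2 + 6*u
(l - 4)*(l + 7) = l^2 + 3*l - 28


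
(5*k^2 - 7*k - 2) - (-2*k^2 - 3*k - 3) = 7*k^2 - 4*k + 1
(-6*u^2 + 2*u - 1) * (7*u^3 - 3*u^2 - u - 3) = -42*u^5 + 32*u^4 - 7*u^3 + 19*u^2 - 5*u + 3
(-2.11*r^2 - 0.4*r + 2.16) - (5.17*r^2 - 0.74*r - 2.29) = -7.28*r^2 + 0.34*r + 4.45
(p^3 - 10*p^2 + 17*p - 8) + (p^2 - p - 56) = p^3 - 9*p^2 + 16*p - 64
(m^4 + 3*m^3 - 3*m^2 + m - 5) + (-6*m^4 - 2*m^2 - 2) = -5*m^4 + 3*m^3 - 5*m^2 + m - 7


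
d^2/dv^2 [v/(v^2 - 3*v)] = 2/(v^3 - 9*v^2 + 27*v - 27)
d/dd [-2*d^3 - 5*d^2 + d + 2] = -6*d^2 - 10*d + 1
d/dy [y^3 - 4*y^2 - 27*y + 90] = 3*y^2 - 8*y - 27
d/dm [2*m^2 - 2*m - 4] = 4*m - 2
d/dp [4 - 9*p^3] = -27*p^2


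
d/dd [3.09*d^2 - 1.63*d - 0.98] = 6.18*d - 1.63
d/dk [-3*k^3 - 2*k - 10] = -9*k^2 - 2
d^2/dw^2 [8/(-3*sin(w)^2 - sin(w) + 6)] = 8*(36*sin(w)^4 + 9*sin(w)^3 + 19*sin(w)^2 - 12*sin(w) - 38)/(3*sin(w)^2 + sin(w) - 6)^3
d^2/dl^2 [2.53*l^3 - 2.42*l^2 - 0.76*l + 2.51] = 15.18*l - 4.84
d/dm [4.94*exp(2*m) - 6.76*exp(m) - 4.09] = (9.88*exp(m) - 6.76)*exp(m)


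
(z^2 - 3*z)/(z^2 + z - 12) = z/(z + 4)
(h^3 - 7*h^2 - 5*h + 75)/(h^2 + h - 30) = (h^2 - 2*h - 15)/(h + 6)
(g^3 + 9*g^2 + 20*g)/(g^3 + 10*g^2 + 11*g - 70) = g*(g + 4)/(g^2 + 5*g - 14)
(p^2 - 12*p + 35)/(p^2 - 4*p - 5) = (p - 7)/(p + 1)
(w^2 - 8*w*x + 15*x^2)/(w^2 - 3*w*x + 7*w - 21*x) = (w - 5*x)/(w + 7)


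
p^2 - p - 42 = (p - 7)*(p + 6)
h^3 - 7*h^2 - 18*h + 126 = (h - 7)*(h - 3*sqrt(2))*(h + 3*sqrt(2))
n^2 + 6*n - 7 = (n - 1)*(n + 7)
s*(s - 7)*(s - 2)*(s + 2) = s^4 - 7*s^3 - 4*s^2 + 28*s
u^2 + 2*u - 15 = (u - 3)*(u + 5)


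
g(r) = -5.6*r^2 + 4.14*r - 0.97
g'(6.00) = -63.06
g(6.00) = -177.73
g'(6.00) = -63.06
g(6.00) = -177.73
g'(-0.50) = 9.74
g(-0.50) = -4.44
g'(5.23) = -54.44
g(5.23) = -132.49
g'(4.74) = -48.95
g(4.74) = -107.16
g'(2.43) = -23.08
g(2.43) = -23.98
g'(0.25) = 1.34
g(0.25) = -0.28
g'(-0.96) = 14.89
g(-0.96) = -10.11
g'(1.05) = -7.62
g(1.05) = -2.80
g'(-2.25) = 29.34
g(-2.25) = -38.64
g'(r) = 4.14 - 11.2*r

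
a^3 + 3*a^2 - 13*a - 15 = (a - 3)*(a + 1)*(a + 5)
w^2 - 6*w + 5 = (w - 5)*(w - 1)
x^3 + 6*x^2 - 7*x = x*(x - 1)*(x + 7)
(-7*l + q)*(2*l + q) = -14*l^2 - 5*l*q + q^2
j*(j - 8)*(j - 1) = j^3 - 9*j^2 + 8*j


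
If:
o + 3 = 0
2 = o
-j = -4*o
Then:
No Solution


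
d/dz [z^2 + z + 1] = 2*z + 1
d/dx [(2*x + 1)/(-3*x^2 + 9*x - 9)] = (2*x^2 + 2*x - 9)/(3*(x^4 - 6*x^3 + 15*x^2 - 18*x + 9))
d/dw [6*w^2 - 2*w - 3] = 12*w - 2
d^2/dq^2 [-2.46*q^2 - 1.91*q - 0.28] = -4.92000000000000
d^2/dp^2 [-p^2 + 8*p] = -2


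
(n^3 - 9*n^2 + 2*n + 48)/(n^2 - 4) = (n^2 - 11*n + 24)/(n - 2)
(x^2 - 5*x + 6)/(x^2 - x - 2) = (x - 3)/(x + 1)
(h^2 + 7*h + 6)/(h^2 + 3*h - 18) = (h + 1)/(h - 3)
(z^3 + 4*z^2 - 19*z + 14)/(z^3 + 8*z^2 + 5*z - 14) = (z - 2)/(z + 2)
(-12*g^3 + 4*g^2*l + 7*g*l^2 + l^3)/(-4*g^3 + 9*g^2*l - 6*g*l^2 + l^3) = (12*g^2 + 8*g*l + l^2)/(4*g^2 - 5*g*l + l^2)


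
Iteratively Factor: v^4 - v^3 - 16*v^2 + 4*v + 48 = (v - 4)*(v^3 + 3*v^2 - 4*v - 12) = (v - 4)*(v + 3)*(v^2 - 4) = (v - 4)*(v + 2)*(v + 3)*(v - 2)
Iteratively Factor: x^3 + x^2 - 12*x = (x)*(x^2 + x - 12) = x*(x - 3)*(x + 4)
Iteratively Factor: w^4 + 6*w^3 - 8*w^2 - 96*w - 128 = (w + 2)*(w^3 + 4*w^2 - 16*w - 64) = (w + 2)*(w + 4)*(w^2 - 16) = (w + 2)*(w + 4)^2*(w - 4)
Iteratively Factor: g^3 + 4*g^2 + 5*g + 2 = (g + 2)*(g^2 + 2*g + 1) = (g + 1)*(g + 2)*(g + 1)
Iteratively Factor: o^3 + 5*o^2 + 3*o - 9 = (o + 3)*(o^2 + 2*o - 3) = (o - 1)*(o + 3)*(o + 3)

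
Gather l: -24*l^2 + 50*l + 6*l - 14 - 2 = -24*l^2 + 56*l - 16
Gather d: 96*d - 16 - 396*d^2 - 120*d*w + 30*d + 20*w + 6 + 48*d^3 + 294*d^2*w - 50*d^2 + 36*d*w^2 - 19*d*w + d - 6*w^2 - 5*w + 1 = 48*d^3 + d^2*(294*w - 446) + d*(36*w^2 - 139*w + 127) - 6*w^2 + 15*w - 9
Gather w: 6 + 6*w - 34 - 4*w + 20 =2*w - 8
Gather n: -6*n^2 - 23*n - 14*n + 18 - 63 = -6*n^2 - 37*n - 45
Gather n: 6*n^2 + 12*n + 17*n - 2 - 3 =6*n^2 + 29*n - 5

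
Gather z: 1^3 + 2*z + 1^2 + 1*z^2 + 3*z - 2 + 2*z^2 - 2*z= 3*z^2 + 3*z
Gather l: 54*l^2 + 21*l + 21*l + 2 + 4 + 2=54*l^2 + 42*l + 8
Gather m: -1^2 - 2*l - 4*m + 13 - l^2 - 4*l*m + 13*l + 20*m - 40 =-l^2 + 11*l + m*(16 - 4*l) - 28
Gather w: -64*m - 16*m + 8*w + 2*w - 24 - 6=-80*m + 10*w - 30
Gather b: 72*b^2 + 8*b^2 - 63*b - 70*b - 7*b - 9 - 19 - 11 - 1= 80*b^2 - 140*b - 40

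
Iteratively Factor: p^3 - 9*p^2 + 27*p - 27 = (p - 3)*(p^2 - 6*p + 9) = (p - 3)^2*(p - 3)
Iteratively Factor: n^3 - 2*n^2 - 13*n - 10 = (n + 2)*(n^2 - 4*n - 5) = (n - 5)*(n + 2)*(n + 1)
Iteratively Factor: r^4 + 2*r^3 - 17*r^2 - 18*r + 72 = (r + 4)*(r^3 - 2*r^2 - 9*r + 18) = (r - 2)*(r + 4)*(r^2 - 9) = (r - 3)*(r - 2)*(r + 4)*(r + 3)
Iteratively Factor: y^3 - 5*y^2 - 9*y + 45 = (y - 5)*(y^2 - 9) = (y - 5)*(y + 3)*(y - 3)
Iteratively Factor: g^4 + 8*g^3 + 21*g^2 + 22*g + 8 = (g + 4)*(g^3 + 4*g^2 + 5*g + 2) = (g + 1)*(g + 4)*(g^2 + 3*g + 2) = (g + 1)^2*(g + 4)*(g + 2)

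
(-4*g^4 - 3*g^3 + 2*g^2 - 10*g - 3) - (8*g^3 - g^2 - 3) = -4*g^4 - 11*g^3 + 3*g^2 - 10*g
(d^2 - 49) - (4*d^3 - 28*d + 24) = -4*d^3 + d^2 + 28*d - 73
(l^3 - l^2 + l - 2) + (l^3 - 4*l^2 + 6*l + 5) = 2*l^3 - 5*l^2 + 7*l + 3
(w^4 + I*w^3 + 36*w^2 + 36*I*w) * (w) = w^5 + I*w^4 + 36*w^3 + 36*I*w^2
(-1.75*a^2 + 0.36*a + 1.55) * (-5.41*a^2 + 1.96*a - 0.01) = 9.4675*a^4 - 5.3776*a^3 - 7.6624*a^2 + 3.0344*a - 0.0155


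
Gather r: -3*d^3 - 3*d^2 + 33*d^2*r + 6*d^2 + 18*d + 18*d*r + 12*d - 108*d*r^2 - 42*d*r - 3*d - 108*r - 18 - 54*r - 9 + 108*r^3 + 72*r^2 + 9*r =-3*d^3 + 3*d^2 + 27*d + 108*r^3 + r^2*(72 - 108*d) + r*(33*d^2 - 24*d - 153) - 27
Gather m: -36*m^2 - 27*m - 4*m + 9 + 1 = -36*m^2 - 31*m + 10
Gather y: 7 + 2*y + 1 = 2*y + 8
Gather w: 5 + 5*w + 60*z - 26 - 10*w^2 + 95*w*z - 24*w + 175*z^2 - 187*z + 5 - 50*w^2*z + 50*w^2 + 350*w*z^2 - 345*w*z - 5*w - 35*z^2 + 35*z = w^2*(40 - 50*z) + w*(350*z^2 - 250*z - 24) + 140*z^2 - 92*z - 16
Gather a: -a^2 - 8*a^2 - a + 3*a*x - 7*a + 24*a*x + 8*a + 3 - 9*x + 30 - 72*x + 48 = -9*a^2 + 27*a*x - 81*x + 81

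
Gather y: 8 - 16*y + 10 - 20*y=18 - 36*y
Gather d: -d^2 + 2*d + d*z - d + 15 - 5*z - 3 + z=-d^2 + d*(z + 1) - 4*z + 12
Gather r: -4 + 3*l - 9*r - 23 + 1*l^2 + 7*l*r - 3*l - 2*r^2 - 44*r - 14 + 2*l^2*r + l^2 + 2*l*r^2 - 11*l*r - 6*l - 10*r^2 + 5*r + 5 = 2*l^2 - 6*l + r^2*(2*l - 12) + r*(2*l^2 - 4*l - 48) - 36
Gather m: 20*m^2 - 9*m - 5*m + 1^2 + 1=20*m^2 - 14*m + 2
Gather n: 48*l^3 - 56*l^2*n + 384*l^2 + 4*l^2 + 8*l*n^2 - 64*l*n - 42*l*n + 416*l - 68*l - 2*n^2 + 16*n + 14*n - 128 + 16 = 48*l^3 + 388*l^2 + 348*l + n^2*(8*l - 2) + n*(-56*l^2 - 106*l + 30) - 112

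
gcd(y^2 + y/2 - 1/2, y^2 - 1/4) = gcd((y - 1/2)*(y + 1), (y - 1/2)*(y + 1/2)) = y - 1/2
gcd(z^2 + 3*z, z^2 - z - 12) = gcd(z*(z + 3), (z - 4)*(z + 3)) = z + 3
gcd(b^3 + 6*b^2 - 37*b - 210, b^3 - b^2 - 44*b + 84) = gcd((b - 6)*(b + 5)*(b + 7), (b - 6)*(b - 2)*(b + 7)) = b^2 + b - 42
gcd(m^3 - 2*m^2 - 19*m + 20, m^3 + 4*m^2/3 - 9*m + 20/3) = m^2 + 3*m - 4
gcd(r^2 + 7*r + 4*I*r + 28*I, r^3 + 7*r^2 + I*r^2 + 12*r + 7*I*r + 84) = r^2 + r*(7 + 4*I) + 28*I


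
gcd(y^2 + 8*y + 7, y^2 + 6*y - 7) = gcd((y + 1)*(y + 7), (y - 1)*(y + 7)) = y + 7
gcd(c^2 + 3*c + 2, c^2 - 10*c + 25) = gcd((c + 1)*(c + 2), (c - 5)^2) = 1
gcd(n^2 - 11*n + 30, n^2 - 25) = n - 5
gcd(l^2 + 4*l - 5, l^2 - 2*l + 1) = l - 1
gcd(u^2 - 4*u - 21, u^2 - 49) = u - 7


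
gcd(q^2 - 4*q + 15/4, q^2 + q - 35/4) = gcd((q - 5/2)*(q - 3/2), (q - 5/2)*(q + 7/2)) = q - 5/2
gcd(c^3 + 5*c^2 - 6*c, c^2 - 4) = 1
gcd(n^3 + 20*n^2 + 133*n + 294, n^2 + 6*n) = n + 6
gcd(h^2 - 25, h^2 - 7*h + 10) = h - 5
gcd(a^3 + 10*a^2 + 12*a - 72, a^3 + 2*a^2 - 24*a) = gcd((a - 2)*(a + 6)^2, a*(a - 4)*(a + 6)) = a + 6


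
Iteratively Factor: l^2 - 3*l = (l)*(l - 3)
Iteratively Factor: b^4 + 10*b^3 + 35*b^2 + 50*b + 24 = (b + 4)*(b^3 + 6*b^2 + 11*b + 6) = (b + 1)*(b + 4)*(b^2 + 5*b + 6) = (b + 1)*(b + 2)*(b + 4)*(b + 3)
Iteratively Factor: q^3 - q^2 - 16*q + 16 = (q + 4)*(q^2 - 5*q + 4) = (q - 1)*(q + 4)*(q - 4)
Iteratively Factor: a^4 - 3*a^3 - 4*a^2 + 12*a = (a)*(a^3 - 3*a^2 - 4*a + 12) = a*(a - 3)*(a^2 - 4) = a*(a - 3)*(a + 2)*(a - 2)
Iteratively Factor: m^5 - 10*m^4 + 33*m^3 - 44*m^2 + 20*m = (m - 2)*(m^4 - 8*m^3 + 17*m^2 - 10*m) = (m - 2)^2*(m^3 - 6*m^2 + 5*m) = (m - 5)*(m - 2)^2*(m^2 - m) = m*(m - 5)*(m - 2)^2*(m - 1)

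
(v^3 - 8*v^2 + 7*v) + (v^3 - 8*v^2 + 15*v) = 2*v^3 - 16*v^2 + 22*v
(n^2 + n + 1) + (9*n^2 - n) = 10*n^2 + 1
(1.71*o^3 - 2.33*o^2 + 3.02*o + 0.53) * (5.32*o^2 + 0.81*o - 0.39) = 9.0972*o^5 - 11.0105*o^4 + 13.5122*o^3 + 6.1745*o^2 - 0.7485*o - 0.2067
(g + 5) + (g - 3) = 2*g + 2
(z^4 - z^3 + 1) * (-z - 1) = -z^5 + z^3 - z - 1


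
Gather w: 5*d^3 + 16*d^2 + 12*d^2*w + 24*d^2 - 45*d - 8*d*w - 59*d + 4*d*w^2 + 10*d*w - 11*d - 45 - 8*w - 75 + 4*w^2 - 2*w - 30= 5*d^3 + 40*d^2 - 115*d + w^2*(4*d + 4) + w*(12*d^2 + 2*d - 10) - 150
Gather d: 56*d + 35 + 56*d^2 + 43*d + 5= 56*d^2 + 99*d + 40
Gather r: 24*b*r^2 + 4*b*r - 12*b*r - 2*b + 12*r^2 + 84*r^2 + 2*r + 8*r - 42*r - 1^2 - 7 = -2*b + r^2*(24*b + 96) + r*(-8*b - 32) - 8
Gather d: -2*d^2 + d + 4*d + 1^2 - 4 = -2*d^2 + 5*d - 3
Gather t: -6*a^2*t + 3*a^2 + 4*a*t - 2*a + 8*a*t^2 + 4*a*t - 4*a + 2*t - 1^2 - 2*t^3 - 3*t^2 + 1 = 3*a^2 - 6*a - 2*t^3 + t^2*(8*a - 3) + t*(-6*a^2 + 8*a + 2)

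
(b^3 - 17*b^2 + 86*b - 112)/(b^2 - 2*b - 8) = (-b^3 + 17*b^2 - 86*b + 112)/(-b^2 + 2*b + 8)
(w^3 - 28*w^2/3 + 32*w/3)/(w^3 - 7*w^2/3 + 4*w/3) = (w - 8)/(w - 1)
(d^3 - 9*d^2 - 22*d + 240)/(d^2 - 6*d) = d - 3 - 40/d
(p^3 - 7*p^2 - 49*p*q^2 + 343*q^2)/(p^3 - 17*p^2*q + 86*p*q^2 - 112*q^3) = (p^2 + 7*p*q - 7*p - 49*q)/(p^2 - 10*p*q + 16*q^2)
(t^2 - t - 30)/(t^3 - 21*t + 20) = (t - 6)/(t^2 - 5*t + 4)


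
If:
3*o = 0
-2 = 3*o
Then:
No Solution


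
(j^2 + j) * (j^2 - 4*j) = j^4 - 3*j^3 - 4*j^2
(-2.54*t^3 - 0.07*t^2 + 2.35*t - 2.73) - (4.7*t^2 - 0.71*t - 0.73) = -2.54*t^3 - 4.77*t^2 + 3.06*t - 2.0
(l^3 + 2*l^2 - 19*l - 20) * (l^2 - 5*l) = l^5 - 3*l^4 - 29*l^3 + 75*l^2 + 100*l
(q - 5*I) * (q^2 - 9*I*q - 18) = q^3 - 14*I*q^2 - 63*q + 90*I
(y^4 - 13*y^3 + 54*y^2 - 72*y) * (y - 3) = y^5 - 16*y^4 + 93*y^3 - 234*y^2 + 216*y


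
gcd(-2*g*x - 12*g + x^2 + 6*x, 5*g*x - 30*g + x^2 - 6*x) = 1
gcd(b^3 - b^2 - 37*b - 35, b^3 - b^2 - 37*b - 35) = b^3 - b^2 - 37*b - 35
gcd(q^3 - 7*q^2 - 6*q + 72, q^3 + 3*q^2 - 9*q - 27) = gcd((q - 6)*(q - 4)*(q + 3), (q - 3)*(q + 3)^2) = q + 3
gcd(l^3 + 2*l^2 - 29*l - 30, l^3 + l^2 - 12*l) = 1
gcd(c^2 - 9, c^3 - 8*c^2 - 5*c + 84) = c + 3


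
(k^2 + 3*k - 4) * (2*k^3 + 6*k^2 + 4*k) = 2*k^5 + 12*k^4 + 14*k^3 - 12*k^2 - 16*k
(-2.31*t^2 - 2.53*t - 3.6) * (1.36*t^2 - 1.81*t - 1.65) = -3.1416*t^4 + 0.7403*t^3 + 3.4948*t^2 + 10.6905*t + 5.94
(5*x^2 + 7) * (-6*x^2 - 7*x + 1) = -30*x^4 - 35*x^3 - 37*x^2 - 49*x + 7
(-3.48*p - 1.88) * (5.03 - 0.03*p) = 0.1044*p^2 - 17.448*p - 9.4564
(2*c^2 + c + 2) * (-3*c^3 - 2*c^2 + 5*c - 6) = -6*c^5 - 7*c^4 + 2*c^3 - 11*c^2 + 4*c - 12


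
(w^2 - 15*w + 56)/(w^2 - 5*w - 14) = (w - 8)/(w + 2)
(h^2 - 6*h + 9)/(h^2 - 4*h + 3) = (h - 3)/(h - 1)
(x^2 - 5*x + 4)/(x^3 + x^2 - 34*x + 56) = (x - 1)/(x^2 + 5*x - 14)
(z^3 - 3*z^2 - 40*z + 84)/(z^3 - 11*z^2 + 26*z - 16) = (z^2 - z - 42)/(z^2 - 9*z + 8)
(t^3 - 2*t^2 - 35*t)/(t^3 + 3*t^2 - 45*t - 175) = t/(t + 5)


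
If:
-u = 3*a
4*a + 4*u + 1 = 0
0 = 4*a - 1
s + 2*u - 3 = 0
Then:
No Solution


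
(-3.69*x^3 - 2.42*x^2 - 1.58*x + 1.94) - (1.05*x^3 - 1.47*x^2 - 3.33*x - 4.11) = -4.74*x^3 - 0.95*x^2 + 1.75*x + 6.05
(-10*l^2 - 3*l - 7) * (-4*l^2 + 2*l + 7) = 40*l^4 - 8*l^3 - 48*l^2 - 35*l - 49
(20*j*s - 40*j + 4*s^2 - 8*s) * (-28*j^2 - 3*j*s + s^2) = -560*j^3*s + 1120*j^3 - 172*j^2*s^2 + 344*j^2*s + 8*j*s^3 - 16*j*s^2 + 4*s^4 - 8*s^3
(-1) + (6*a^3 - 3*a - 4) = 6*a^3 - 3*a - 5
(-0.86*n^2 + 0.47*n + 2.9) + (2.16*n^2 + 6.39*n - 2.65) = 1.3*n^2 + 6.86*n + 0.25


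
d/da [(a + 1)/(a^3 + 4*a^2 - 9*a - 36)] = (a^3 + 4*a^2 - 9*a - (a + 1)*(3*a^2 + 8*a - 9) - 36)/(a^3 + 4*a^2 - 9*a - 36)^2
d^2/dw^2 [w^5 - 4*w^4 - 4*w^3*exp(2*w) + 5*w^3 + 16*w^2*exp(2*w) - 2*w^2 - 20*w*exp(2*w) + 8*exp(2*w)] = -16*w^3*exp(2*w) + 20*w^3 + 16*w^2*exp(2*w) - 48*w^2 + 24*w*exp(2*w) + 30*w - 16*exp(2*w) - 4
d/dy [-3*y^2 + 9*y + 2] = 9 - 6*y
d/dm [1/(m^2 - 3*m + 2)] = (3 - 2*m)/(m^2 - 3*m + 2)^2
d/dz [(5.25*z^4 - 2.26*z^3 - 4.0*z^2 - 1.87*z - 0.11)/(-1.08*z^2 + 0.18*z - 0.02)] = (-11.34*z^5 + 5.2758*z^4 - 1.2336*z^3 - 2.604*z^2 - 0.0776*z + 0.0572)/(1.1664*z^4 - 0.3888*z^3 + 0.0756*z^2 - 0.0072*z + 0.0004)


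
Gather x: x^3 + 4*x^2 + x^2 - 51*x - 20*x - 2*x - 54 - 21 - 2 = x^3 + 5*x^2 - 73*x - 77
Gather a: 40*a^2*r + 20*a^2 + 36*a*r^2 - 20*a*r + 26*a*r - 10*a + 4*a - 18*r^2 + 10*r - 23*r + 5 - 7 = a^2*(40*r + 20) + a*(36*r^2 + 6*r - 6) - 18*r^2 - 13*r - 2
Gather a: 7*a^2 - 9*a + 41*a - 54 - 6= 7*a^2 + 32*a - 60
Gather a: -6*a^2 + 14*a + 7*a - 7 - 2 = -6*a^2 + 21*a - 9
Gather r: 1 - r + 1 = 2 - r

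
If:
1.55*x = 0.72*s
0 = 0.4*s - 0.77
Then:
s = 1.92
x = 0.89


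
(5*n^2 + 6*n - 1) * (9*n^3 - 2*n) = 45*n^5 + 54*n^4 - 19*n^3 - 12*n^2 + 2*n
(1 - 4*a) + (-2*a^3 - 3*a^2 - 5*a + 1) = -2*a^3 - 3*a^2 - 9*a + 2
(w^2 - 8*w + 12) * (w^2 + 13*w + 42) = w^4 + 5*w^3 - 50*w^2 - 180*w + 504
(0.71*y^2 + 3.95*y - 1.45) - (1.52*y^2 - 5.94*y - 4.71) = -0.81*y^2 + 9.89*y + 3.26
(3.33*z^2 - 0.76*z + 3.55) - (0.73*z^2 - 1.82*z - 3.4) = 2.6*z^2 + 1.06*z + 6.95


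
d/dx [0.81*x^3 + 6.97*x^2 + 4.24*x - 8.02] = 2.43*x^2 + 13.94*x + 4.24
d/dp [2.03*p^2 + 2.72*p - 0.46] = 4.06*p + 2.72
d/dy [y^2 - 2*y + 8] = 2*y - 2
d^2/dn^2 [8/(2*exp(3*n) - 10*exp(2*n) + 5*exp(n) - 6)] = 8*((-18*exp(2*n) + 40*exp(n) - 5)*(2*exp(3*n) - 10*exp(2*n) + 5*exp(n) - 6) + 2*(6*exp(2*n) - 20*exp(n) + 5)^2*exp(n))*exp(n)/(2*exp(3*n) - 10*exp(2*n) + 5*exp(n) - 6)^3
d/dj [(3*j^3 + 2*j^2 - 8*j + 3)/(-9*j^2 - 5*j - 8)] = (-27*j^4 - 30*j^3 - 154*j^2 + 22*j + 79)/(81*j^4 + 90*j^3 + 169*j^2 + 80*j + 64)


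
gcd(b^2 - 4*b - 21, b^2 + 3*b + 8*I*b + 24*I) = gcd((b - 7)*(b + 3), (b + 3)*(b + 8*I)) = b + 3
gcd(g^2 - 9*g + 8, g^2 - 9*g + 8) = g^2 - 9*g + 8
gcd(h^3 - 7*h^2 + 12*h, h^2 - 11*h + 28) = h - 4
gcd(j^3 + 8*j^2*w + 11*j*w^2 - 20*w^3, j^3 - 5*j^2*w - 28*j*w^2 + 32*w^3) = -j^2 - 3*j*w + 4*w^2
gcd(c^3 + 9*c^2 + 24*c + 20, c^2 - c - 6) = c + 2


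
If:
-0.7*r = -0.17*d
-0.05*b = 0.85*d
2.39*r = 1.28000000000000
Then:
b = -37.49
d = 2.21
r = 0.54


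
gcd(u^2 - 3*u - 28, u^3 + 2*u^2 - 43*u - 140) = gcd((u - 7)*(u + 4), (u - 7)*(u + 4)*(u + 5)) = u^2 - 3*u - 28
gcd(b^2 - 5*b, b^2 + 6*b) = b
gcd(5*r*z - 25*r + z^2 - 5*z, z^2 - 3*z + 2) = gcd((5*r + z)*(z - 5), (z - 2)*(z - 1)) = 1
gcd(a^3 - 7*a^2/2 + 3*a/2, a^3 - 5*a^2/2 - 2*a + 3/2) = a^2 - 7*a/2 + 3/2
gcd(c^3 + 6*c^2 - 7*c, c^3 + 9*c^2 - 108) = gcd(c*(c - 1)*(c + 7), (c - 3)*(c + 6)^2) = 1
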